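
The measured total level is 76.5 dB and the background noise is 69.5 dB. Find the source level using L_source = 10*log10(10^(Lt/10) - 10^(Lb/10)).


10^(76.5/10) = 4.46684e+07
10^(69.5/10) = 8.91251e+06
Difference = 4.46684e+07 - 8.91251e+06 = 3.57559e+07
L_source = 10*log10(3.57559e+07) = 75.533 dB


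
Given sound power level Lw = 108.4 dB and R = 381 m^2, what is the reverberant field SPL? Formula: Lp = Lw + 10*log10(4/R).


4/R = 4/381 = 0.0104987
Lp = 108.4 + 10*log10(0.0104987) = 88.611 dB


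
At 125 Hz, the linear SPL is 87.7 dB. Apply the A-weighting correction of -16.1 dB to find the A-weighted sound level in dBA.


A-weighting table: 125 Hz -> -16.1 dB correction
SPL_A = SPL + correction = 87.7 + (-16.1) = 71.6 dBA


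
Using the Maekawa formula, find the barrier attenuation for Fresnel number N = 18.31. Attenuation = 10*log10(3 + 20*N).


3 + 20*N = 3 + 20*18.31 = 369.2
Att = 10*log10(369.2) = 25.673 dB


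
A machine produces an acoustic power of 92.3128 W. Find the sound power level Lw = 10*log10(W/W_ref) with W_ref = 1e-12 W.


W / W_ref = 92.3128 / 1e-12 = 9.23128e+13
Lw = 10 * log10(9.23128e+13) = 139.65 dB


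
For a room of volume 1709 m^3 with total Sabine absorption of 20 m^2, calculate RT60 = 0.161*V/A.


RT60 = 0.161 * 1709 / 20 = 13.757 s


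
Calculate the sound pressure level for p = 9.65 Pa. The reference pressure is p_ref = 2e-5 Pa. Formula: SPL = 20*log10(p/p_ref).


p / p_ref = 9.65 / 2e-5 = 482500
SPL = 20 * log10(482500) = 113.67 dB


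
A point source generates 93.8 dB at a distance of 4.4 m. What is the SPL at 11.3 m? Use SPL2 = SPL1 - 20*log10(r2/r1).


r2/r1 = 11.3/4.4 = 2.56818
Correction = 20*log10(2.56818) = 8.19251 dB
SPL2 = 93.8 - 8.19251 = 85.607 dB


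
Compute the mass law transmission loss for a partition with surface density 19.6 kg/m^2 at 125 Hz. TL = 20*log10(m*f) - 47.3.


m * f = 19.6 * 125 = 2450
20*log10(2450) = 67.7833 dB
TL = 67.7833 - 47.3 = 20.483 dB


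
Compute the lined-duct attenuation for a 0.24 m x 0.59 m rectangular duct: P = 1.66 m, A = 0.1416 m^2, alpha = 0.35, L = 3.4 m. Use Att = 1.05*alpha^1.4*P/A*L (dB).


alpha^1.4 = 0.35^1.4 = 0.229983
Attenuation rate = 1.05 * alpha^1.4 * P / A
= 1.05 * 0.229983 * 1.66 / 0.1416 = 2.83093 dB/m
Total Att = 2.83093 * 3.4 = 9.6252 dB


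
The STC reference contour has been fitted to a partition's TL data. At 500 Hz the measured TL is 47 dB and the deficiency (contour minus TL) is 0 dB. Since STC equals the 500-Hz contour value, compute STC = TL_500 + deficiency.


By ASTM E413, STC = value of the fitted reference contour at 500 Hz.
Contour value at 500 Hz = TL_500 + deficiency = 47 + 0 = 47
STC = 47


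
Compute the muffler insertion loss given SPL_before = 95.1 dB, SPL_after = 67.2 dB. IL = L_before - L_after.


Insertion loss = SPL without muffler - SPL with muffler
IL = 95.1 - 67.2 = 27.9 dB


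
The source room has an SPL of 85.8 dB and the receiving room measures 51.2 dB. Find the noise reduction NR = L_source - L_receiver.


NR = L_source - L_receiver (difference between source and receiving room levels)
NR = 85.8 - 51.2 = 34.6 dB


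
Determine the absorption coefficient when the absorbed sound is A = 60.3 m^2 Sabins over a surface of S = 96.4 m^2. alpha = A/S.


Absorption coefficient = absorbed power / incident power
alpha = A / S = 60.3 / 96.4 = 0.62552


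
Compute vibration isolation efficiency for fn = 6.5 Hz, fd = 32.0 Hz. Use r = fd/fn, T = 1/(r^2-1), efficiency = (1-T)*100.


r = 32.0 / 6.5 = 4.92308
r^2 - 1 = 4.92308^2 - 1 = 23.2367
T = 1/23.2367 = 0.0430354
Efficiency = (1 - 0.0430354)*100 = 95.696 %


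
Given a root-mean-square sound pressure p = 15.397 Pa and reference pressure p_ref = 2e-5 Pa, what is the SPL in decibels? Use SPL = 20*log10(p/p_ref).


p / p_ref = 15.397 / 2e-5 = 769850
SPL = 20 * log10(769850) = 117.73 dB


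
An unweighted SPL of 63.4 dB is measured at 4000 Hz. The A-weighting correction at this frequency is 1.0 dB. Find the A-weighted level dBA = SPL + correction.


A-weighting table: 4000 Hz -> 1.0 dB correction
SPL_A = SPL + correction = 63.4 + (1.0) = 64.4 dBA


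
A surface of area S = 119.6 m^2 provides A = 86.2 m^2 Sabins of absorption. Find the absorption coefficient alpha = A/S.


Absorption coefficient = absorbed power / incident power
alpha = A / S = 86.2 / 119.6 = 0.72074


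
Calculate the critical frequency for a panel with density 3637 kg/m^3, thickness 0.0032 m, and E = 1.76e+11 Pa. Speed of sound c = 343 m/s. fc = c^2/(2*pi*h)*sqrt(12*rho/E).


12*rho/E = 12*3637/1.76e+11 = 2.47977e-07
sqrt(12*rho/E) = sqrt(2.47977e-07) = 0.000497973
c^2/(2*pi*h) = 343^2/(2*pi*0.0032) = 5.85138e+06
fc = 5.85138e+06 * 0.000497973 = 2913.8 Hz


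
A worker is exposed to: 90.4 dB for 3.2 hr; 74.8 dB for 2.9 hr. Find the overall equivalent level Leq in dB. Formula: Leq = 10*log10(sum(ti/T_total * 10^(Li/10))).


T_total = 3.2 + 2.9 = 6.1 hr
(3.2/6.1) * 10^(90.4/10) = 5.75202e+08
(2.9/6.1) * 10^(74.8/10) = 1.43571e+07
Sum = 5.75202e+08 + 1.43571e+07 = 5.89559e+08
Leq = 10*log10(5.89559e+08) = 87.705 dB


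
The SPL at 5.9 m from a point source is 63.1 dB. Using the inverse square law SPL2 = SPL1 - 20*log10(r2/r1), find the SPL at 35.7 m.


r2/r1 = 35.7/5.9 = 6.05085
Correction = 20*log10(6.05085) = 15.6363 dB
SPL2 = 63.1 - 15.6363 = 47.464 dB


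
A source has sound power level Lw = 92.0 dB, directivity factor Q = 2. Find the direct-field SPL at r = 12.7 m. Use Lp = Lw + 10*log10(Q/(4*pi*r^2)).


4*pi*r^2 = 4*pi*12.7^2 = 2026.83 m^2
Q / (4*pi*r^2) = 2 / 2026.83 = 0.000986763
Lp = 92.0 + 10*log10(0.000986763) = 61.942 dB


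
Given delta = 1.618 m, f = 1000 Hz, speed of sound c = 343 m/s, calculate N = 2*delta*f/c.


N = 2*delta*f/c = 2*delta/lambda, where lambda = c/f
lambda = 343 / 1000 = 0.343 m
N = 2 * 1.618 / 0.343 = 9.4344


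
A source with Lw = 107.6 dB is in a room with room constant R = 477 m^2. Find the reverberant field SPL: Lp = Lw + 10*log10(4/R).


4/R = 4/477 = 0.00838574
Lp = 107.6 + 10*log10(0.00838574) = 86.835 dB


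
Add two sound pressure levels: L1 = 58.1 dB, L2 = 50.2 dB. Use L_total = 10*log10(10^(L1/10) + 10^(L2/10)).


10^(58.1/10) = 645654
10^(50.2/10) = 104713
Sum = 645654 + 104713 = 750367
L_total = 10*log10(750367) = 58.753 dB


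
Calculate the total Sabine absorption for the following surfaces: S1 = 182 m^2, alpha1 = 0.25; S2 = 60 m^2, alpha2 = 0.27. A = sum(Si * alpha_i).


182 * 0.25 = 45.5
60 * 0.27 = 16.2
A_total = 45.5 + 16.2 = 61.7 m^2


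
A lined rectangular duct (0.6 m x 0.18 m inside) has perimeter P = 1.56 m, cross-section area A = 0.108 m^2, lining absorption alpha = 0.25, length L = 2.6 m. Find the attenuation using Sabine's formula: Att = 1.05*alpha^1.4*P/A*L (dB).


alpha^1.4 = 0.25^1.4 = 0.143587
Attenuation rate = 1.05 * alpha^1.4 * P / A
= 1.05 * 0.143587 * 1.56 / 0.108 = 2.17774 dB/m
Total Att = 2.17774 * 2.6 = 5.6621 dB


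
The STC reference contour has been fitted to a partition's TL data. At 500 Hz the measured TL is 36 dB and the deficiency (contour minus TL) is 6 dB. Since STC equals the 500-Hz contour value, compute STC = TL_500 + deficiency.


By ASTM E413, STC = value of the fitted reference contour at 500 Hz.
Contour value at 500 Hz = TL_500 + deficiency = 36 + 6 = 42
STC = 42


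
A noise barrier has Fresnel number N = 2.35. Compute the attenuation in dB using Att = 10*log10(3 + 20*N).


3 + 20*N = 3 + 20*2.35 = 50
Att = 10*log10(50) = 16.99 dB


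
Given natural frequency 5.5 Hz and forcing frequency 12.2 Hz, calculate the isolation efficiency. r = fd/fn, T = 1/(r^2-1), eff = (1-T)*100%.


r = 12.2 / 5.5 = 2.21818
r^2 - 1 = 2.21818^2 - 1 = 3.92032
T = 1/3.92032 = 0.255081
Efficiency = (1 - 0.255081)*100 = 74.492 %


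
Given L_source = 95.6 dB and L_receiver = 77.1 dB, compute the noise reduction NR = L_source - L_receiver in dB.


NR = L_source - L_receiver (difference between source and receiving room levels)
NR = 95.6 - 77.1 = 18.5 dB


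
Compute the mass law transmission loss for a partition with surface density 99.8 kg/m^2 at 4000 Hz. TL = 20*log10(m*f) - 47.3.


m * f = 99.8 * 4000 = 399200
20*log10(399200) = 112.024 dB
TL = 112.024 - 47.3 = 64.724 dB


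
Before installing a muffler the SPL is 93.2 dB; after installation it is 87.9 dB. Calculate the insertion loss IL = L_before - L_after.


Insertion loss = SPL without muffler - SPL with muffler
IL = 93.2 - 87.9 = 5.3 dB


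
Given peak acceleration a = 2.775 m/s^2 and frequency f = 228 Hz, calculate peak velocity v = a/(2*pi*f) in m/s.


omega = 2*pi*f = 2*pi*228 = 1432.57 rad/s
v = a / omega = 2.775 / 1432.57 = 0.0019371 m/s


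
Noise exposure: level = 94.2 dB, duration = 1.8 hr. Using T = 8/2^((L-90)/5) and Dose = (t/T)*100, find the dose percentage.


T_allowed = 8 / 2^((94.2 - 90)/5) = 4.46915 hr
Dose = 1.8 / 4.46915 * 100 = 40.276 %


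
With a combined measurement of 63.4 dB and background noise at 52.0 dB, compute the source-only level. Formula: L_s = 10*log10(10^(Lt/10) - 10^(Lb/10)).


10^(63.4/10) = 2.18776e+06
10^(52.0/10) = 158489
Difference = 2.18776e+06 - 158489 = 2.02927e+06
L_source = 10*log10(2.02927e+06) = 63.073 dB


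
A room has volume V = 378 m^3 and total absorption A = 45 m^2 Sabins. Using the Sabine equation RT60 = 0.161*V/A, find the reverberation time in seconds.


RT60 = 0.161 * 378 / 45 = 1.3524 s


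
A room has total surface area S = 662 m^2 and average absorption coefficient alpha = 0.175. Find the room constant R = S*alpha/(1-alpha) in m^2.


R = 662 * 0.175 / (1 - 0.175) = 140.42 m^2


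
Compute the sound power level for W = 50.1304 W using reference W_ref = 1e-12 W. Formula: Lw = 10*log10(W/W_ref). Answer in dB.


W / W_ref = 50.1304 / 1e-12 = 5.01304e+13
Lw = 10 * log10(5.01304e+13) = 137 dB


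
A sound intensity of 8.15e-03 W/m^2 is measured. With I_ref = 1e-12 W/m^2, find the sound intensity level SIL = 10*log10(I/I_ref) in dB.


I / I_ref = 8.15e-03 / 1e-12 = 8.15e+09
SIL = 10 * log10(8.15e+09) = 99.112 dB


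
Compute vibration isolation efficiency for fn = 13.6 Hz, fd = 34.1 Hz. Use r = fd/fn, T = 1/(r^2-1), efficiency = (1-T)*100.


r = 34.1 / 13.6 = 2.50735
r^2 - 1 = 2.50735^2 - 1 = 5.2868
T = 1/5.2868 = 0.18915
Efficiency = (1 - 0.18915)*100 = 81.085 %


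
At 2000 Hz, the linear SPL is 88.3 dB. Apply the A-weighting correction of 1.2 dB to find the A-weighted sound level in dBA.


A-weighting table: 2000 Hz -> 1.2 dB correction
SPL_A = SPL + correction = 88.3 + (1.2) = 89.5 dBA


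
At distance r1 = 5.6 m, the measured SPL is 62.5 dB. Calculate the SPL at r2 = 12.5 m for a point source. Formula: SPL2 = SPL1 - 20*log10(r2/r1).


r2/r1 = 12.5/5.6 = 2.23214
Correction = 20*log10(2.23214) = 6.97443 dB
SPL2 = 62.5 - 6.97443 = 55.526 dB


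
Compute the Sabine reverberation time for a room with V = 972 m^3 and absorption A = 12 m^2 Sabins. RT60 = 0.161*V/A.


RT60 = 0.161 * 972 / 12 = 13.041 s


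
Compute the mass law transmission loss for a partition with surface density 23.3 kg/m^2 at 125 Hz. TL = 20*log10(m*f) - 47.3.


m * f = 23.3 * 125 = 2912.5
20*log10(2912.5) = 69.2853 dB
TL = 69.2853 - 47.3 = 21.985 dB


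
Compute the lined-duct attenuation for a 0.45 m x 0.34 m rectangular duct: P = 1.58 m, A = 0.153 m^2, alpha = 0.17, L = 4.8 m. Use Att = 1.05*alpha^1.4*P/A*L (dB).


alpha^1.4 = 0.17^1.4 = 0.0836813
Attenuation rate = 1.05 * alpha^1.4 * P / A
= 1.05 * 0.0836813 * 1.58 / 0.153 = 0.907368 dB/m
Total Att = 0.907368 * 4.8 = 4.3554 dB


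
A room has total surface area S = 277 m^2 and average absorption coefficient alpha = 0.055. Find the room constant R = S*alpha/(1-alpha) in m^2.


R = 277 * 0.055 / (1 - 0.055) = 16.122 m^2


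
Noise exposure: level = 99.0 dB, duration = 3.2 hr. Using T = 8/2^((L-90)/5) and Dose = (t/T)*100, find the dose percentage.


T_allowed = 8 / 2^((99.0 - 90)/5) = 2.2974 hr
Dose = 3.2 / 2.2974 * 100 = 139.29 %


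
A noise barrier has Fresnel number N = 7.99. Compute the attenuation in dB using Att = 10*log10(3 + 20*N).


3 + 20*N = 3 + 20*7.99 = 162.8
Att = 10*log10(162.8) = 22.117 dB


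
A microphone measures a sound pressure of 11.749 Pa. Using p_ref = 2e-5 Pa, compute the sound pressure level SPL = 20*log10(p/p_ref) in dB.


p / p_ref = 11.749 / 2e-5 = 587450
SPL = 20 * log10(587450) = 115.38 dB


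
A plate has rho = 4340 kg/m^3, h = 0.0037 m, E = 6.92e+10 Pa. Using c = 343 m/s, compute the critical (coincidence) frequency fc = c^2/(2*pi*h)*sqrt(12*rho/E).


12*rho/E = 12*4340/6.92e+10 = 7.52601e-07
sqrt(12*rho/E) = sqrt(7.52601e-07) = 0.000867526
c^2/(2*pi*h) = 343^2/(2*pi*0.0037) = 5.06065e+06
fc = 5.06065e+06 * 0.000867526 = 4390.2 Hz


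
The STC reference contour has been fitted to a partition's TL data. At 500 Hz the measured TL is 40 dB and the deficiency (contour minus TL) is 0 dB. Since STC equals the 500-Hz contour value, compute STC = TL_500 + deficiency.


By ASTM E413, STC = value of the fitted reference contour at 500 Hz.
Contour value at 500 Hz = TL_500 + deficiency = 40 + 0 = 40
STC = 40


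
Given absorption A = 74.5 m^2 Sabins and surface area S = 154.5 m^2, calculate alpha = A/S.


Absorption coefficient = absorbed power / incident power
alpha = A / S = 74.5 / 154.5 = 0.4822


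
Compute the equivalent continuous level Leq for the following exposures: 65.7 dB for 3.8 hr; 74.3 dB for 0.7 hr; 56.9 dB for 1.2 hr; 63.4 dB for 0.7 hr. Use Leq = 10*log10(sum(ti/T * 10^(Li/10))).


T_total = 3.8 + 0.7 + 1.2 + 0.7 = 6.4 hr
(3.8/6.4) * 10^(65.7/10) = 2.20599e+06
(0.7/6.4) * 10^(74.3/10) = 2.94387e+06
(1.2/6.4) * 10^(56.9/10) = 91833.5
(0.7/6.4) * 10^(63.4/10) = 239286
Sum = 2.20599e+06 + 2.94387e+06 + 91833.5 + 239286 = 5.48098e+06
Leq = 10*log10(5.48098e+06) = 67.389 dB


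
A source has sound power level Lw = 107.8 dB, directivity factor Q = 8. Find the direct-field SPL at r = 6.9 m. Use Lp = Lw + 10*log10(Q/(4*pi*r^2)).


4*pi*r^2 = 4*pi*6.9^2 = 598.285 m^2
Q / (4*pi*r^2) = 8 / 598.285 = 0.0133716
Lp = 107.8 + 10*log10(0.0133716) = 89.062 dB


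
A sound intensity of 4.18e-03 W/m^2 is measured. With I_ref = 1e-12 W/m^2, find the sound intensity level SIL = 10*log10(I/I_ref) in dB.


I / I_ref = 4.18e-03 / 1e-12 = 4.18e+09
SIL = 10 * log10(4.18e+09) = 96.212 dB


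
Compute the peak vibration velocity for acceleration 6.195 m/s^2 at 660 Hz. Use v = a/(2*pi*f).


omega = 2*pi*f = 2*pi*660 = 4146.9 rad/s
v = a / omega = 6.195 / 4146.9 = 0.0014939 m/s


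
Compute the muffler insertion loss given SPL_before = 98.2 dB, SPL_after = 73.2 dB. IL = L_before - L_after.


Insertion loss = SPL without muffler - SPL with muffler
IL = 98.2 - 73.2 = 25 dB


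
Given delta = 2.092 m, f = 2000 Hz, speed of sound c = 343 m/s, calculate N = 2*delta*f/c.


N = 2*delta*f/c = 2*delta/lambda, where lambda = c/f
lambda = 343 / 2000 = 0.1715 m
N = 2 * 2.092 / 0.1715 = 24.397


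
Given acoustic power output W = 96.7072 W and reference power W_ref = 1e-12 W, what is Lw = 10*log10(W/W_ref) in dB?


W / W_ref = 96.7072 / 1e-12 = 9.67072e+13
Lw = 10 * log10(9.67072e+13) = 139.85 dB


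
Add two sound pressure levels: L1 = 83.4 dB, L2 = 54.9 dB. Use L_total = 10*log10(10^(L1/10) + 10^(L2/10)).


10^(83.4/10) = 2.18776e+08
10^(54.9/10) = 309030
Sum = 2.18776e+08 + 309030 = 2.19085e+08
L_total = 10*log10(2.19085e+08) = 83.406 dB


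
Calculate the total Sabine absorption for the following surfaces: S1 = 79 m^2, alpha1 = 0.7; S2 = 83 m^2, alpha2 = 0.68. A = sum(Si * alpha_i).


79 * 0.7 = 55.3
83 * 0.68 = 56.44
A_total = 55.3 + 56.44 = 111.74 m^2


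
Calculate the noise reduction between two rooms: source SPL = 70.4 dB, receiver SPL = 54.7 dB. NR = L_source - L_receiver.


NR = L_source - L_receiver (difference between source and receiving room levels)
NR = 70.4 - 54.7 = 15.7 dB


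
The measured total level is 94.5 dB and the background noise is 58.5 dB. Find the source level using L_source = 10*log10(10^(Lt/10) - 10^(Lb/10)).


10^(94.5/10) = 2.81838e+09
10^(58.5/10) = 707946
Difference = 2.81838e+09 - 707946 = 2.81767e+09
L_source = 10*log10(2.81767e+09) = 94.499 dB


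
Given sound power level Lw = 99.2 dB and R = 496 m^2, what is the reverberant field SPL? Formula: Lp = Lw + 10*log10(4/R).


4/R = 4/496 = 0.00806452
Lp = 99.2 + 10*log10(0.00806452) = 78.266 dB


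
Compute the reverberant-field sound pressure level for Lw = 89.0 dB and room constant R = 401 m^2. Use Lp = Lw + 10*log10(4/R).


4/R = 4/401 = 0.00997506
Lp = 89.0 + 10*log10(0.00997506) = 68.989 dB


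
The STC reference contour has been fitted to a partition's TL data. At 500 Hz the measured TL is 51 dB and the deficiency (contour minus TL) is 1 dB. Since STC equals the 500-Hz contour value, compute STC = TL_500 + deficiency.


By ASTM E413, STC = value of the fitted reference contour at 500 Hz.
Contour value at 500 Hz = TL_500 + deficiency = 51 + 1 = 52
STC = 52


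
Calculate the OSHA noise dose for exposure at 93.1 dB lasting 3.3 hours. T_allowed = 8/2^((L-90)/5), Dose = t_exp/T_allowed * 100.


T_allowed = 8 / 2^((93.1 - 90)/5) = 5.20537 hr
Dose = 3.3 / 5.20537 * 100 = 63.396 %


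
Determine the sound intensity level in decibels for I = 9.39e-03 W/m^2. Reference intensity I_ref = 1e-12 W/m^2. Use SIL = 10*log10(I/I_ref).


I / I_ref = 9.39e-03 / 1e-12 = 9.39e+09
SIL = 10 * log10(9.39e+09) = 99.727 dB


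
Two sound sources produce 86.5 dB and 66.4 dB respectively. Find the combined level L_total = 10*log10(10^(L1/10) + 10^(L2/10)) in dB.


10^(86.5/10) = 4.46684e+08
10^(66.4/10) = 4.36516e+06
Sum = 4.46684e+08 + 4.36516e+06 = 4.51049e+08
L_total = 10*log10(4.51049e+08) = 86.542 dB


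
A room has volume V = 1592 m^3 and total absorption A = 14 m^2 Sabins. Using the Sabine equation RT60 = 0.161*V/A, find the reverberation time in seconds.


RT60 = 0.161 * 1592 / 14 = 18.308 s


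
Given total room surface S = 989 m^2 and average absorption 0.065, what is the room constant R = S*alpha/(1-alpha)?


R = 989 * 0.065 / (1 - 0.065) = 68.754 m^2


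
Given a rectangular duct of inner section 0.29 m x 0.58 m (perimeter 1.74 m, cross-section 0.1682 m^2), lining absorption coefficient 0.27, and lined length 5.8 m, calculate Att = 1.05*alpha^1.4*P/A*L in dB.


alpha^1.4 = 0.27^1.4 = 0.159922
Attenuation rate = 1.05 * alpha^1.4 * P / A
= 1.05 * 0.159922 * 1.74 / 0.1682 = 1.73708 dB/m
Total Att = 1.73708 * 5.8 = 10.075 dB


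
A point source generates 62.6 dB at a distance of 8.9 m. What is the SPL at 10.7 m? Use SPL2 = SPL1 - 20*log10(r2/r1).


r2/r1 = 10.7/8.9 = 1.20225
Correction = 20*log10(1.20225) = 1.5999 dB
SPL2 = 62.6 - 1.5999 = 61 dB


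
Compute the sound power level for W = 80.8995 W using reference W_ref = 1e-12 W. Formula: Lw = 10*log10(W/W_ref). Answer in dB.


W / W_ref = 80.8995 / 1e-12 = 8.08995e+13
Lw = 10 * log10(8.08995e+13) = 139.08 dB


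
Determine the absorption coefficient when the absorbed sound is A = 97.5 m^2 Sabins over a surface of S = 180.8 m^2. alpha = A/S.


Absorption coefficient = absorbed power / incident power
alpha = A / S = 97.5 / 180.8 = 0.53927


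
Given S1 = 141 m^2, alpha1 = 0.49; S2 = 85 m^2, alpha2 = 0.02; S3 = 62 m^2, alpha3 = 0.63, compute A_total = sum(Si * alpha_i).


141 * 0.49 = 69.09
85 * 0.02 = 1.7
62 * 0.63 = 39.06
A_total = 69.09 + 1.7 + 39.06 = 109.85 m^2


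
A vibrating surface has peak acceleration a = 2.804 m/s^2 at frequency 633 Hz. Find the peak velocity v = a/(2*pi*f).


omega = 2*pi*f = 2*pi*633 = 3977.26 rad/s
v = a / omega = 2.804 / 3977.26 = 0.00070501 m/s


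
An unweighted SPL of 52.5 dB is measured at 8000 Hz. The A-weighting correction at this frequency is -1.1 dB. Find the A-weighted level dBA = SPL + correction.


A-weighting table: 8000 Hz -> -1.1 dB correction
SPL_A = SPL + correction = 52.5 + (-1.1) = 51.4 dBA


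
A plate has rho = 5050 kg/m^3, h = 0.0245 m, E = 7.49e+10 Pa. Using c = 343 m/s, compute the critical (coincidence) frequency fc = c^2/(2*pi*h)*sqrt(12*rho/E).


12*rho/E = 12*5050/7.49e+10 = 8.09079e-07
sqrt(12*rho/E) = sqrt(8.09079e-07) = 0.000899488
c^2/(2*pi*h) = 343^2/(2*pi*0.0245) = 764262
fc = 764262 * 0.000899488 = 687.44 Hz


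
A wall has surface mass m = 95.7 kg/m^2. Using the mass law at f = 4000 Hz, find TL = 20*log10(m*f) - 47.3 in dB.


m * f = 95.7 * 4000 = 382800
20*log10(382800) = 111.659 dB
TL = 111.659 - 47.3 = 64.359 dB


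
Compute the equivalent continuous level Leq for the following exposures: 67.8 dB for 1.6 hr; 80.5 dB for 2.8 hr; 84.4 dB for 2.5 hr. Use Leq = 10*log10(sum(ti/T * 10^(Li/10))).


T_total = 1.6 + 2.8 + 2.5 = 6.9 hr
(1.6/6.9) * 10^(67.8/10) = 1.39724e+06
(2.8/6.9) * 10^(80.5/10) = 4.55312e+07
(2.5/6.9) * 10^(84.4/10) = 9.97909e+07
Sum = 1.39724e+06 + 4.55312e+07 + 9.97909e+07 = 1.46719e+08
Leq = 10*log10(1.46719e+08) = 81.665 dB


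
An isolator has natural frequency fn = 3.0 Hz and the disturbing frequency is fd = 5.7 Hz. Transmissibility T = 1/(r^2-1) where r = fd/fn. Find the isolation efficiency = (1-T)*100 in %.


r = 5.7 / 3.0 = 1.9
r^2 - 1 = 1.9^2 - 1 = 2.61
T = 1/2.61 = 0.383142
Efficiency = (1 - 0.383142)*100 = 61.686 %


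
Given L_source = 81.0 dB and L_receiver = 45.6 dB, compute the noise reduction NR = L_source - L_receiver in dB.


NR = L_source - L_receiver (difference between source and receiving room levels)
NR = 81.0 - 45.6 = 35.4 dB


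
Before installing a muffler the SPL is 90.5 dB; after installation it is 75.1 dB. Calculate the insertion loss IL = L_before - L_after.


Insertion loss = SPL without muffler - SPL with muffler
IL = 90.5 - 75.1 = 15.4 dB


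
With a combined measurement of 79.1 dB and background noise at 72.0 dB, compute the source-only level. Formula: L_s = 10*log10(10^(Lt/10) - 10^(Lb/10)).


10^(79.1/10) = 8.12831e+07
10^(72.0/10) = 1.58489e+07
Difference = 8.12831e+07 - 1.58489e+07 = 6.54342e+07
L_source = 10*log10(6.54342e+07) = 78.158 dB


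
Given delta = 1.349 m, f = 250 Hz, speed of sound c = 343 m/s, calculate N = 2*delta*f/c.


N = 2*delta*f/c = 2*delta/lambda, where lambda = c/f
lambda = 343 / 250 = 1.372 m
N = 2 * 1.349 / 1.372 = 1.9665


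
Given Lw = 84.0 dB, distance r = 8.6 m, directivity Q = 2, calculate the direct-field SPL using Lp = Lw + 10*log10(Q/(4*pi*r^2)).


4*pi*r^2 = 4*pi*8.6^2 = 929.409 m^2
Q / (4*pi*r^2) = 2 / 929.409 = 0.00215191
Lp = 84.0 + 10*log10(0.00215191) = 57.328 dB


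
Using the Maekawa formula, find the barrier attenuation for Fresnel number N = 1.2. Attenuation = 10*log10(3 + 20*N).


3 + 20*N = 3 + 20*1.2 = 27
Att = 10*log10(27) = 14.314 dB


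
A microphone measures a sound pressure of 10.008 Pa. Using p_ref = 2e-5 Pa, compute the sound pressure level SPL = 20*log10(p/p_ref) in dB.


p / p_ref = 10.008 / 2e-5 = 500400
SPL = 20 * log10(500400) = 113.99 dB


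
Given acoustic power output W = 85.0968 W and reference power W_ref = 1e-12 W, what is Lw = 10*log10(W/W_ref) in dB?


W / W_ref = 85.0968 / 1e-12 = 8.50968e+13
Lw = 10 * log10(8.50968e+13) = 139.3 dB


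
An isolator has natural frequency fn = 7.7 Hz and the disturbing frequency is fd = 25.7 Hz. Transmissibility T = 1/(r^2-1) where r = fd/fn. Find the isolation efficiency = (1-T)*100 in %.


r = 25.7 / 7.7 = 3.33766
r^2 - 1 = 3.33766^2 - 1 = 10.14
T = 1/10.14 = 0.0986193
Efficiency = (1 - 0.0986193)*100 = 90.138 %


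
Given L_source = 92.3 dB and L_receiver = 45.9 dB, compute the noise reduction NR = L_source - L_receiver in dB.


NR = L_source - L_receiver (difference between source and receiving room levels)
NR = 92.3 - 45.9 = 46.4 dB


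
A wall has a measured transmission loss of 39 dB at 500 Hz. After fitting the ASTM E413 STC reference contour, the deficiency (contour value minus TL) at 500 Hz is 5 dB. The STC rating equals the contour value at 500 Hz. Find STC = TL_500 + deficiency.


By ASTM E413, STC = value of the fitted reference contour at 500 Hz.
Contour value at 500 Hz = TL_500 + deficiency = 39 + 5 = 44
STC = 44


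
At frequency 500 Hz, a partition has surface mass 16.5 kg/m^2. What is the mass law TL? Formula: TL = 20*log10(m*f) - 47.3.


m * f = 16.5 * 500 = 8250
20*log10(8250) = 78.3291 dB
TL = 78.3291 - 47.3 = 31.029 dB


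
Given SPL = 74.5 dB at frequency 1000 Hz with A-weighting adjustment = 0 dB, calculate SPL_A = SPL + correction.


A-weighting table: 1000 Hz -> 0 dB correction
SPL_A = SPL + correction = 74.5 + (0) = 74.5 dBA


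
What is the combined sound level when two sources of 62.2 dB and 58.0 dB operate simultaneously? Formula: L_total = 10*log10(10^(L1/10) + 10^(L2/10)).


10^(62.2/10) = 1.65959e+06
10^(58.0/10) = 630957
Sum = 1.65959e+06 + 630957 = 2.29055e+06
L_total = 10*log10(2.29055e+06) = 63.599 dB


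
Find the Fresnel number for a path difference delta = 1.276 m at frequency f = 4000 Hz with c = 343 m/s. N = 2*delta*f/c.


N = 2*delta*f/c = 2*delta/lambda, where lambda = c/f
lambda = 343 / 4000 = 0.08575 m
N = 2 * 1.276 / 0.08575 = 29.761


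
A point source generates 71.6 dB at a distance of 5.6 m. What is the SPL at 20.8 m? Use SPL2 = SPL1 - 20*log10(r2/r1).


r2/r1 = 20.8/5.6 = 3.71429
Correction = 20*log10(3.71429) = 11.3975 dB
SPL2 = 71.6 - 11.3975 = 60.202 dB


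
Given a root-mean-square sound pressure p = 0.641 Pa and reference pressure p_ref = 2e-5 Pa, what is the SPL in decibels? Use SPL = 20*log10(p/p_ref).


p / p_ref = 0.641 / 2e-5 = 32050
SPL = 20 * log10(32050) = 90.117 dB


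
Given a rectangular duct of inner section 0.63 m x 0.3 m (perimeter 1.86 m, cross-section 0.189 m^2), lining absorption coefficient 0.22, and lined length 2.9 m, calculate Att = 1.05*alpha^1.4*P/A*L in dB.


alpha^1.4 = 0.22^1.4 = 0.120058
Attenuation rate = 1.05 * alpha^1.4 * P / A
= 1.05 * 0.120058 * 1.86 / 0.189 = 1.2406 dB/m
Total Att = 1.2406 * 2.9 = 3.5977 dB


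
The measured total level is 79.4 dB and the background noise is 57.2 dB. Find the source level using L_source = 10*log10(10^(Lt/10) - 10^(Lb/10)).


10^(79.4/10) = 8.70964e+07
10^(57.2/10) = 524807
Difference = 8.70964e+07 - 524807 = 8.65716e+07
L_source = 10*log10(8.65716e+07) = 79.374 dB


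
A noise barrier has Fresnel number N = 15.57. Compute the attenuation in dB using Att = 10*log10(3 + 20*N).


3 + 20*N = 3 + 20*15.57 = 314.4
Att = 10*log10(314.4) = 24.975 dB


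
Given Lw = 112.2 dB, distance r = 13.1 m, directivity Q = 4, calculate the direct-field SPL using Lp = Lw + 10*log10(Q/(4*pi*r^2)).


4*pi*r^2 = 4*pi*13.1^2 = 2156.51 m^2
Q / (4*pi*r^2) = 4 / 2156.51 = 0.00185485
Lp = 112.2 + 10*log10(0.00185485) = 84.883 dB


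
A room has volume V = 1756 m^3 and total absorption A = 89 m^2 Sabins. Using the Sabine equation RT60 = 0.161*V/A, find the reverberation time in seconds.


RT60 = 0.161 * 1756 / 89 = 3.1766 s


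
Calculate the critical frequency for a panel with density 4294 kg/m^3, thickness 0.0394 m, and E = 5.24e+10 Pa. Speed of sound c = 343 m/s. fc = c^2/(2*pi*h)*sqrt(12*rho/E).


12*rho/E = 12*4294/5.24e+10 = 9.83359e-07
sqrt(12*rho/E) = sqrt(9.83359e-07) = 0.000991645
c^2/(2*pi*h) = 343^2/(2*pi*0.0394) = 475239
fc = 475239 * 0.000991645 = 471.27 Hz


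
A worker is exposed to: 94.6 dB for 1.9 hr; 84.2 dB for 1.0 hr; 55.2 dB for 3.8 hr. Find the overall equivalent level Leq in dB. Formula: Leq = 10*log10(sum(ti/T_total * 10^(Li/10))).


T_total = 1.9 + 1.0 + 3.8 = 6.7 hr
(1.9/6.7) * 10^(94.6/10) = 8.1786e+08
(1.0/6.7) * 10^(84.2/10) = 3.92577e+07
(3.8/6.7) * 10^(55.2/10) = 187806
Sum = 8.1786e+08 + 3.92577e+07 + 187806 = 8.57306e+08
Leq = 10*log10(8.57306e+08) = 89.331 dB


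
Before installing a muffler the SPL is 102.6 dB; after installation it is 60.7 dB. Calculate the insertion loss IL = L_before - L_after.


Insertion loss = SPL without muffler - SPL with muffler
IL = 102.6 - 60.7 = 41.9 dB


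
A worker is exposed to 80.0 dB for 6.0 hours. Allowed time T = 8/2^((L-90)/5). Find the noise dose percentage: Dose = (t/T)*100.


T_allowed = 8 / 2^((80.0 - 90)/5) = 32 hr
Dose = 6.0 / 32 * 100 = 18.75 %


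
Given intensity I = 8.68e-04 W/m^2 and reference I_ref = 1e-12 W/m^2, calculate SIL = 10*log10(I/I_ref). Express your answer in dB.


I / I_ref = 8.68e-04 / 1e-12 = 8.68e+08
SIL = 10 * log10(8.68e+08) = 89.385 dB


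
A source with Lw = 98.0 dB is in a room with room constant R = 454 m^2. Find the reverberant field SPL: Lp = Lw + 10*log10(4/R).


4/R = 4/454 = 0.00881057
Lp = 98.0 + 10*log10(0.00881057) = 77.45 dB


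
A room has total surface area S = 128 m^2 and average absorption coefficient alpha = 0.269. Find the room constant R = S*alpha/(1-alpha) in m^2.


R = 128 * 0.269 / (1 - 0.269) = 47.103 m^2


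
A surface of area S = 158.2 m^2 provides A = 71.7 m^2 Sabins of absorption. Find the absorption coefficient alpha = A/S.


Absorption coefficient = absorbed power / incident power
alpha = A / S = 71.7 / 158.2 = 0.45322


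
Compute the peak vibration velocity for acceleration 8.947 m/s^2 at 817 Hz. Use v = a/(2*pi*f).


omega = 2*pi*f = 2*pi*817 = 5133.36 rad/s
v = a / omega = 8.947 / 5133.36 = 0.0017429 m/s


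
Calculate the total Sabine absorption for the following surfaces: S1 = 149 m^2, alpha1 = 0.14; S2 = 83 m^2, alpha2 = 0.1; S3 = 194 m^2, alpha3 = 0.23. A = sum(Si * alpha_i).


149 * 0.14 = 20.86
83 * 0.1 = 8.3
194 * 0.23 = 44.62
A_total = 20.86 + 8.3 + 44.62 = 73.78 m^2


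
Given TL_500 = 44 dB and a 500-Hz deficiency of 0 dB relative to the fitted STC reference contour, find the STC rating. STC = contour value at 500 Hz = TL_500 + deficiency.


By ASTM E413, STC = value of the fitted reference contour at 500 Hz.
Contour value at 500 Hz = TL_500 + deficiency = 44 + 0 = 44
STC = 44


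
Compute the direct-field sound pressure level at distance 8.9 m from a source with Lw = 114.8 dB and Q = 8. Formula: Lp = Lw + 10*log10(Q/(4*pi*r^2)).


4*pi*r^2 = 4*pi*8.9^2 = 995.382 m^2
Q / (4*pi*r^2) = 8 / 995.382 = 0.00803712
Lp = 114.8 + 10*log10(0.00803712) = 93.851 dB


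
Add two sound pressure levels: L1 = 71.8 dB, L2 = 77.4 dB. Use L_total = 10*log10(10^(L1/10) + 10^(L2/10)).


10^(71.8/10) = 1.51356e+07
10^(77.4/10) = 5.49541e+07
Sum = 1.51356e+07 + 5.49541e+07 = 7.00897e+07
L_total = 10*log10(7.00897e+07) = 78.457 dB


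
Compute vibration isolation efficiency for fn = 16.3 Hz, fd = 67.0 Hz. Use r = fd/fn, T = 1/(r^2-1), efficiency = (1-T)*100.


r = 67.0 / 16.3 = 4.11043
r^2 - 1 = 4.11043^2 - 1 = 15.8956
T = 1/15.8956 = 0.0629105
Efficiency = (1 - 0.0629105)*100 = 93.709 %


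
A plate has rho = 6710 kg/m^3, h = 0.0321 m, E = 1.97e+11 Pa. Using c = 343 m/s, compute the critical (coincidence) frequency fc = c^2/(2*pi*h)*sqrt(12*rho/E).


12*rho/E = 12*6710/1.97e+11 = 4.08731e-07
sqrt(12*rho/E) = sqrt(4.08731e-07) = 0.000639321
c^2/(2*pi*h) = 343^2/(2*pi*0.0321) = 583315
fc = 583315 * 0.000639321 = 372.93 Hz


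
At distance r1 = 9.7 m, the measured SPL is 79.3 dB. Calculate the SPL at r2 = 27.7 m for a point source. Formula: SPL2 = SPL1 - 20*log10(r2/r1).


r2/r1 = 27.7/9.7 = 2.85567
Correction = 20*log10(2.85567) = 9.11416 dB
SPL2 = 79.3 - 9.11416 = 70.186 dB


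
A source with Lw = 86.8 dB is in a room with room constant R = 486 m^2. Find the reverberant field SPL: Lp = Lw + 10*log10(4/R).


4/R = 4/486 = 0.00823045
Lp = 86.8 + 10*log10(0.00823045) = 65.954 dB


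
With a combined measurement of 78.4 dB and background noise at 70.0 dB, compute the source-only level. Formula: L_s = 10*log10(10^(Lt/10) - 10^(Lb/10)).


10^(78.4/10) = 6.91831e+07
10^(70.0/10) = 1e+07
Difference = 6.91831e+07 - 1e+07 = 5.91831e+07
L_source = 10*log10(5.91831e+07) = 77.722 dB


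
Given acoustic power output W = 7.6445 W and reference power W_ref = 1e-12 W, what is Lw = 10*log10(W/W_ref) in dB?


W / W_ref = 7.6445 / 1e-12 = 7.6445e+12
Lw = 10 * log10(7.6445e+12) = 128.83 dB


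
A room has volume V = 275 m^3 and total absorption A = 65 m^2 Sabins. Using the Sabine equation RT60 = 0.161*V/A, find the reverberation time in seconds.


RT60 = 0.161 * 275 / 65 = 0.68115 s


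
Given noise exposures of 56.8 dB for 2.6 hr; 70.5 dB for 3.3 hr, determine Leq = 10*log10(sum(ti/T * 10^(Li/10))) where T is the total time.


T_total = 2.6 + 3.3 = 5.9 hr
(2.6/5.9) * 10^(56.8/10) = 210922
(3.3/5.9) * 10^(70.5/10) = 6.2757e+06
Sum = 210922 + 6.2757e+06 = 6.48662e+06
Leq = 10*log10(6.48662e+06) = 68.12 dB


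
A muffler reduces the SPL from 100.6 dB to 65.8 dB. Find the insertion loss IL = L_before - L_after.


Insertion loss = SPL without muffler - SPL with muffler
IL = 100.6 - 65.8 = 34.8 dB


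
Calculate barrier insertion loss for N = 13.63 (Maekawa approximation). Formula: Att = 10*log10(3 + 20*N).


3 + 20*N = 3 + 20*13.63 = 275.6
Att = 10*log10(275.6) = 24.403 dB


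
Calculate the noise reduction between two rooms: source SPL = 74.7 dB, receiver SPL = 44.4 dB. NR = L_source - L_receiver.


NR = L_source - L_receiver (difference between source and receiving room levels)
NR = 74.7 - 44.4 = 30.3 dB


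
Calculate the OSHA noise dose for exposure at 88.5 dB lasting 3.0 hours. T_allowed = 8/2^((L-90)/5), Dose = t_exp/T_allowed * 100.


T_allowed = 8 / 2^((88.5 - 90)/5) = 9.84916 hr
Dose = 3.0 / 9.84916 * 100 = 30.459 %


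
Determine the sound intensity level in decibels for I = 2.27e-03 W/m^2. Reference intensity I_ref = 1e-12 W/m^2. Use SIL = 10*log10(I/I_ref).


I / I_ref = 2.27e-03 / 1e-12 = 2.27e+09
SIL = 10 * log10(2.27e+09) = 93.56 dB


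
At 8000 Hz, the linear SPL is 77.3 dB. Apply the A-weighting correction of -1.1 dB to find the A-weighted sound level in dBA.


A-weighting table: 8000 Hz -> -1.1 dB correction
SPL_A = SPL + correction = 77.3 + (-1.1) = 76.2 dBA


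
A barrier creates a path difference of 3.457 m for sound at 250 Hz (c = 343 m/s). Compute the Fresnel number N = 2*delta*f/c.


N = 2*delta*f/c = 2*delta/lambda, where lambda = c/f
lambda = 343 / 250 = 1.372 m
N = 2 * 3.457 / 1.372 = 5.0394


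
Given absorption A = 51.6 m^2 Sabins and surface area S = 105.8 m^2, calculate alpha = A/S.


Absorption coefficient = absorbed power / incident power
alpha = A / S = 51.6 / 105.8 = 0.48771


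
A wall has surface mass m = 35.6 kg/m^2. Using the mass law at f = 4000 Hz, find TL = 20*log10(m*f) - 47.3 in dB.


m * f = 35.6 * 4000 = 142400
20*log10(142400) = 103.07 dB
TL = 103.07 - 47.3 = 55.77 dB


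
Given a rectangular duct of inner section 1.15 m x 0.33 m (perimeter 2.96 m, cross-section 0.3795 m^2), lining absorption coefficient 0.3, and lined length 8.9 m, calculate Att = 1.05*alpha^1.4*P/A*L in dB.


alpha^1.4 = 0.3^1.4 = 0.18534
Attenuation rate = 1.05 * alpha^1.4 * P / A
= 1.05 * 0.18534 * 2.96 / 0.3795 = 1.51788 dB/m
Total Att = 1.51788 * 8.9 = 13.509 dB


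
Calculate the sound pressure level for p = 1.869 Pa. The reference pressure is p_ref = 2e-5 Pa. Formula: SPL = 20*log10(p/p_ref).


p / p_ref = 1.869 / 2e-5 = 93450
SPL = 20 * log10(93450) = 99.412 dB


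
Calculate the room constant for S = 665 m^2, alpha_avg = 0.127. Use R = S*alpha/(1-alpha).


R = 665 * 0.127 / (1 - 0.127) = 96.741 m^2


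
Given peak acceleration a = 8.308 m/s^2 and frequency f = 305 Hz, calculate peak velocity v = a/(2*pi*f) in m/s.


omega = 2*pi*f = 2*pi*305 = 1916.37 rad/s
v = a / omega = 8.308 / 1916.37 = 0.0043353 m/s


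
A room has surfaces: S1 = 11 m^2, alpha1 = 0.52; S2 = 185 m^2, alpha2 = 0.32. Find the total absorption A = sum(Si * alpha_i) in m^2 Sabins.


11 * 0.52 = 5.72
185 * 0.32 = 59.2
A_total = 5.72 + 59.2 = 64.92 m^2


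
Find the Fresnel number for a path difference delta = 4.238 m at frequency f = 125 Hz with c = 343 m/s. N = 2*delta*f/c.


N = 2*delta*f/c = 2*delta/lambda, where lambda = c/f
lambda = 343 / 125 = 2.744 m
N = 2 * 4.238 / 2.744 = 3.0889


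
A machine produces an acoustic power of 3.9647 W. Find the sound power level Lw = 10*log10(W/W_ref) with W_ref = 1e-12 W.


W / W_ref = 3.9647 / 1e-12 = 3.9647e+12
Lw = 10 * log10(3.9647e+12) = 125.98 dB


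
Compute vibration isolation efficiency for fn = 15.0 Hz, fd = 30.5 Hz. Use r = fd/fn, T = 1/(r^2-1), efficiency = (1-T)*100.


r = 30.5 / 15.0 = 2.03333
r^2 - 1 = 2.03333^2 - 1 = 3.13443
T = 1/3.13443 = 0.319037
Efficiency = (1 - 0.319037)*100 = 68.096 %


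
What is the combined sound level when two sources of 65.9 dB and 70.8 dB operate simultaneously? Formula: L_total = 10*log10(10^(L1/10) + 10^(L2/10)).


10^(65.9/10) = 3.89045e+06
10^(70.8/10) = 1.20226e+07
Sum = 3.89045e+06 + 1.20226e+07 = 1.5913e+07
L_total = 10*log10(1.5913e+07) = 72.018 dB


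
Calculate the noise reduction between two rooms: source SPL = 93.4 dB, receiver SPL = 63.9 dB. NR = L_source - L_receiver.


NR = L_source - L_receiver (difference between source and receiving room levels)
NR = 93.4 - 63.9 = 29.5 dB


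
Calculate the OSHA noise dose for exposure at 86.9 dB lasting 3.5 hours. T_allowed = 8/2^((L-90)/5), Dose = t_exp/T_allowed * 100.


T_allowed = 8 / 2^((86.9 - 90)/5) = 12.295 hr
Dose = 3.5 / 12.295 * 100 = 28.467 %


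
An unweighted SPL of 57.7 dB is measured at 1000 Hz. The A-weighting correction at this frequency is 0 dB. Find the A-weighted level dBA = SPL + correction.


A-weighting table: 1000 Hz -> 0 dB correction
SPL_A = SPL + correction = 57.7 + (0) = 57.7 dBA


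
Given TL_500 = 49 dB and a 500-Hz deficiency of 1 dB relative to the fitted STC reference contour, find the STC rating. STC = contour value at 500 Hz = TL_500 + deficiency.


By ASTM E413, STC = value of the fitted reference contour at 500 Hz.
Contour value at 500 Hz = TL_500 + deficiency = 49 + 1 = 50
STC = 50


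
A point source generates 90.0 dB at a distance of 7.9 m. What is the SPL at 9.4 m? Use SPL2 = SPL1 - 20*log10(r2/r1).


r2/r1 = 9.4/7.9 = 1.18987
Correction = 20*log10(1.18987) = 1.50999 dB
SPL2 = 90.0 - 1.50999 = 88.49 dB


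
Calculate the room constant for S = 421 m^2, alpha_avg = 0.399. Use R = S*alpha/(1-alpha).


R = 421 * 0.399 / (1 - 0.399) = 279.5 m^2


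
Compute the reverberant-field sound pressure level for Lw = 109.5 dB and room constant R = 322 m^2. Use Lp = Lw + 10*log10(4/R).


4/R = 4/322 = 0.0124224
Lp = 109.5 + 10*log10(0.0124224) = 90.442 dB


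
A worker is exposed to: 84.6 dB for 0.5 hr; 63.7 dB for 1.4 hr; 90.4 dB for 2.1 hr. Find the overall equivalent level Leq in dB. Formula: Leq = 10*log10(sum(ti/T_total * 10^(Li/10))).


T_total = 0.5 + 1.4 + 2.1 = 4.0 hr
(0.5/4.0) * 10^(84.6/10) = 3.60504e+07
(1.4/4.0) * 10^(63.7/10) = 820480
(2.1/4.0) * 10^(90.4/10) = 5.75651e+08
Sum = 3.60504e+07 + 820480 + 5.75651e+08 = 6.12522e+08
Leq = 10*log10(6.12522e+08) = 87.871 dB


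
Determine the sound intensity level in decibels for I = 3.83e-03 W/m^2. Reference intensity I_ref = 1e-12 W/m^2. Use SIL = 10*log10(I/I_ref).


I / I_ref = 3.83e-03 / 1e-12 = 3.83e+09
SIL = 10 * log10(3.83e+09) = 95.832 dB


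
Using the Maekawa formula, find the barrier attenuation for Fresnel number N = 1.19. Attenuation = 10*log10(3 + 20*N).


3 + 20*N = 3 + 20*1.19 = 26.8
Att = 10*log10(26.8) = 14.281 dB


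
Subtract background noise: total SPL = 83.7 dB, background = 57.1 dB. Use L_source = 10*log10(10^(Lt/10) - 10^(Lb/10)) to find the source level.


10^(83.7/10) = 2.34423e+08
10^(57.1/10) = 512861
Difference = 2.34423e+08 - 512861 = 2.3391e+08
L_source = 10*log10(2.3391e+08) = 83.69 dB


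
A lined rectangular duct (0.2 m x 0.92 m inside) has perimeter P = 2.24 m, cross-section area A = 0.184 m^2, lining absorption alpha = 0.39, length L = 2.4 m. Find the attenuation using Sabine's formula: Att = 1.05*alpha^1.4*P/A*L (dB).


alpha^1.4 = 0.39^1.4 = 0.267603
Attenuation rate = 1.05 * alpha^1.4 * P / A
= 1.05 * 0.267603 * 2.24 / 0.184 = 3.42066 dB/m
Total Att = 3.42066 * 2.4 = 8.2096 dB
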